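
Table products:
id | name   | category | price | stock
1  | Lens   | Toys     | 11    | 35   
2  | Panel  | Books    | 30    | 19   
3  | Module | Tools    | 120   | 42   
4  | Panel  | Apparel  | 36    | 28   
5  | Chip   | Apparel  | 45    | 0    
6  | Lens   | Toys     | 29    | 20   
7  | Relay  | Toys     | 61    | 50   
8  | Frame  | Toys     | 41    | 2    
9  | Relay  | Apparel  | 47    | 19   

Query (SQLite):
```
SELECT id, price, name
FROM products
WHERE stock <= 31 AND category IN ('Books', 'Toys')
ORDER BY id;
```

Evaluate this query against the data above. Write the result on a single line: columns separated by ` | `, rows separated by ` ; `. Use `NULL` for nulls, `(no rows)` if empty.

stock <= 31: ids {2, 4, 5, 6, 8, 9}
category IN ('Books', 'Toys'): ids {1, 2, 6, 7, 8}
Combine with AND.

2 | 30 | Panel ; 6 | 29 | Lens ; 8 | 41 | Frame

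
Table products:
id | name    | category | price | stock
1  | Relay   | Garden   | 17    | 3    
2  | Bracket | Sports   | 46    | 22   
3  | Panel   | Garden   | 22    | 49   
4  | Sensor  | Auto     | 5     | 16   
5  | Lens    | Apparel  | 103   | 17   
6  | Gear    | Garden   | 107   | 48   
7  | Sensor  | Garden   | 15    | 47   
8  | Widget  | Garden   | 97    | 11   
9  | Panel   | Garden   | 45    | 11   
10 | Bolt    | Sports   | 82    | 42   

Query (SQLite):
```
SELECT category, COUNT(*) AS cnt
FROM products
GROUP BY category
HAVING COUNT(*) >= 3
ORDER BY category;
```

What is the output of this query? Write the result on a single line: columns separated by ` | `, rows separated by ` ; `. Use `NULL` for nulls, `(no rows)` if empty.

Partition products by category; compute COUNT(*) within each group.
HAVING: keep groups with count ≥ 3.
  Apparel: ids {5} → COUNT(*)=1
  Auto: ids {4} → COUNT(*)=1
  Garden: ids {1, 3, 6, 7, 8, 9} → COUNT(*)=6
  Sports: ids {2, 10} → COUNT(*)=2

Garden | 6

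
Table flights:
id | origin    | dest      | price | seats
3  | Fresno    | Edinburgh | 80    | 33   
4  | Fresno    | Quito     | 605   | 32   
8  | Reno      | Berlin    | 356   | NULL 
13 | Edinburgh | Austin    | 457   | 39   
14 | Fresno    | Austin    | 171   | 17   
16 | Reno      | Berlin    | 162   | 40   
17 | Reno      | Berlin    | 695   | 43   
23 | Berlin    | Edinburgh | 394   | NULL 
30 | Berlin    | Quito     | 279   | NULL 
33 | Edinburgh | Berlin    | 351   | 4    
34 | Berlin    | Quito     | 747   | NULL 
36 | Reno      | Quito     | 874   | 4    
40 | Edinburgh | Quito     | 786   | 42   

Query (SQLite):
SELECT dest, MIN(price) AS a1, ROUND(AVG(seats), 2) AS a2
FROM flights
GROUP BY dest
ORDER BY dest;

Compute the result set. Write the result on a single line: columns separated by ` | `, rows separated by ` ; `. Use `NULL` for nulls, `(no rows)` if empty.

Group flights by dest.
Per group compute: MIN(price), ROUND(AVG(seats), 2).
  Austin: ids {13, 14} → MIN(price)=171, ROUND(AVG(seats), 2)=28
  Berlin: ids {8, 16, 17, 33} → MIN(price)=162, ROUND(AVG(seats), 2)=29
  Edinburgh: ids {3, 23} → MIN(price)=80, ROUND(AVG(seats), 2)=33
  Quito: ids {4, 30, 34, 36, 40} → MIN(price)=279, ROUND(AVG(seats), 2)=26

Austin | 171 | 28 ; Berlin | 162 | 29 ; Edinburgh | 80 | 33 ; Quito | 279 | 26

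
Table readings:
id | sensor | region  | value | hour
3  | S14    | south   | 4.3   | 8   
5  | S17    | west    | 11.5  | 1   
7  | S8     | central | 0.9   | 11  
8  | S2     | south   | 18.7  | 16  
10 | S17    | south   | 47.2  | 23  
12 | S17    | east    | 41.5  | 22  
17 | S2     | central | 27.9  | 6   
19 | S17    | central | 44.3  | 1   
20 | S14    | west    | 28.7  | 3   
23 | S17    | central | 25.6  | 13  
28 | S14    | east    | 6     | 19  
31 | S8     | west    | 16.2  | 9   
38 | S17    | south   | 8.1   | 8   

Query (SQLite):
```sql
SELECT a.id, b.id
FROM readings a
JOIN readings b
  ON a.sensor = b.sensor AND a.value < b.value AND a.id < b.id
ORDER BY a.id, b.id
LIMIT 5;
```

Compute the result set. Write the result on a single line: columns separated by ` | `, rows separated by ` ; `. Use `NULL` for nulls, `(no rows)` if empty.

Pairs (a,b) with same sensor, a.value < b.value, a.id < b.id.
sensor groups: S14:{3,20,28} S17:{5,10,12,19,23,38} S2:{8,17} S8:{7,31}
Ordered by (a.id, b.id); first 5.

3 | 20 ; 3 | 28 ; 5 | 10 ; 5 | 12 ; 5 | 19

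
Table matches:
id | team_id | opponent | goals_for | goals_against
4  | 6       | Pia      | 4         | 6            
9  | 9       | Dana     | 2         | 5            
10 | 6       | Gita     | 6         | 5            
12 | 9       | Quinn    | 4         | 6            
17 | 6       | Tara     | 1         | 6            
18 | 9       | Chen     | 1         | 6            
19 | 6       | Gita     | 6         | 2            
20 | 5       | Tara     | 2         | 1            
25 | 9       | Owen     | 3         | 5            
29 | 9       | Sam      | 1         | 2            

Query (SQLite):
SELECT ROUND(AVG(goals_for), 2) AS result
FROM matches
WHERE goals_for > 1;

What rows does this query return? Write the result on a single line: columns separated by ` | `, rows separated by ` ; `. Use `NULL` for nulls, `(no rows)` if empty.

3.86

Rows where goals_for > 1 → goals_for values: [4, 2, 6, 4, 6, 2, 3].
AVG = 27 / 7 (rounded to 2 dp).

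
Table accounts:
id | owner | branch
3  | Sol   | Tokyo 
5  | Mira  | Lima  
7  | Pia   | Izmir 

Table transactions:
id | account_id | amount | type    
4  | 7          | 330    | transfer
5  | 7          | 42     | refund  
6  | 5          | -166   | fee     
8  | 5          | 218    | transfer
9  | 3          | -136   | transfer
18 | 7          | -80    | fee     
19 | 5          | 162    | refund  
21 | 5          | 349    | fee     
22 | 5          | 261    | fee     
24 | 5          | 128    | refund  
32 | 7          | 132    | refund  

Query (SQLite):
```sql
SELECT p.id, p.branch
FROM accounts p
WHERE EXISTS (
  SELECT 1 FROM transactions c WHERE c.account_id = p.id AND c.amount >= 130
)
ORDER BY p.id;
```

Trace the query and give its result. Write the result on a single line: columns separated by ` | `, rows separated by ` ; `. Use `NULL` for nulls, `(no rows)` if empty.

For each accounts row, check whether any transactions with matching account_id has amount >= 130.
Keep rows where that is true.

5 | Lima ; 7 | Izmir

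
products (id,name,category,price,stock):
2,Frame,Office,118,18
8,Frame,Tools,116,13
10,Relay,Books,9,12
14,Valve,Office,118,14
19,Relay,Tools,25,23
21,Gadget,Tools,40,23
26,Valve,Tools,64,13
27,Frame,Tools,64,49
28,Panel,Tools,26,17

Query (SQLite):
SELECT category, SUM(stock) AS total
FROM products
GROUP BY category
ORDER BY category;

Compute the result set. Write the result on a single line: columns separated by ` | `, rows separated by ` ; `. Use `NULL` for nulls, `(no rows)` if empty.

Books | 12 ; Office | 32 ; Tools | 138

Partition products by category; compute SUM(stock) within each group.
  Books: ids {10} → SUM(stock)=12
  Office: ids {2, 14} → SUM(stock)=32
  Tools: ids {8, 19, 21, 26, 27, 28} → SUM(stock)=138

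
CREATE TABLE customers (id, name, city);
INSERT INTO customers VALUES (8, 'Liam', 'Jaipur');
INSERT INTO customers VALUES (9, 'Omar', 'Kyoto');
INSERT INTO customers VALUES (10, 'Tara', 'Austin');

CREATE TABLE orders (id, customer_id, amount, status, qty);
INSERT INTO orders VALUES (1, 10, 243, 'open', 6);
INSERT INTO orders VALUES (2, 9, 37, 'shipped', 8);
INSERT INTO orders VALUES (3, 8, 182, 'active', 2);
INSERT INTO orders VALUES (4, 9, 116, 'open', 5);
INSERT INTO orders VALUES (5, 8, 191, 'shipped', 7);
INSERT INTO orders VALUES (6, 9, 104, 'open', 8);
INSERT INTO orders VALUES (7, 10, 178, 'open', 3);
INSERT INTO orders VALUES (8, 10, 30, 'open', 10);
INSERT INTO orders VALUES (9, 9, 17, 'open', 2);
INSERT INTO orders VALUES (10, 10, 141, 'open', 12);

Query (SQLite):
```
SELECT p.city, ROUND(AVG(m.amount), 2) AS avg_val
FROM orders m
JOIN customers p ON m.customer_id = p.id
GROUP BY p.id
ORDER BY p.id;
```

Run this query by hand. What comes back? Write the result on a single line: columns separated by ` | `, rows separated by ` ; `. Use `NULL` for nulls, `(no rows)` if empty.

Jaipur | 186.5 ; Kyoto | 68.5 ; Austin | 148

Join each orders row to its customers via customer_id.
Group joined rows by customers.id; compute ROUND(AVG(m.amount), 2) per group.
  8: ids {3, 5} → ROUND(AVG(m.amount), 2)=186.5
  9: ids {2, 4, 6, 9} → ROUND(AVG(m.amount), 2)=68.5
  10: ids {1, 7, 8, 10} → ROUND(AVG(m.amount), 2)=148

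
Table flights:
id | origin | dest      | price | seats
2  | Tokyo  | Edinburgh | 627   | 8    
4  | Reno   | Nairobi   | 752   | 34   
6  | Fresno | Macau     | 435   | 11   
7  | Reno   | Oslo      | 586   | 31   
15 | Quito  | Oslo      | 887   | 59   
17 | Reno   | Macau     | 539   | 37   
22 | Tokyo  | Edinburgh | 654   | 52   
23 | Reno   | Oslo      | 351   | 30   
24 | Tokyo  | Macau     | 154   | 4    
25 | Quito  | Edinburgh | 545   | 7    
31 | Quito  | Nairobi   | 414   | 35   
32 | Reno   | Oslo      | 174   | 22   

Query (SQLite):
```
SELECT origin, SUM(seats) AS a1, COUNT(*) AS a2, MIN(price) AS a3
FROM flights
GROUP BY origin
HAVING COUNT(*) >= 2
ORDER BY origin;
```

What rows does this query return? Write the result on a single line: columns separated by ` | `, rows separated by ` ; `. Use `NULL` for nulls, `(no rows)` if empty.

Quito | 101 | 3 | 414 ; Reno | 154 | 5 | 174 ; Tokyo | 64 | 3 | 154

Group flights by origin.
Per group compute: SUM(seats), COUNT(*), MIN(price).
HAVING: drop groups with fewer than 2 rows.
  Fresno: ids {6} → SUM(seats)=11, COUNT(*)=1, MIN(price)=435
  Quito: ids {15, 25, 31} → SUM(seats)=101, COUNT(*)=3, MIN(price)=414
  Reno: ids {4, 7, 17, 23, 32} → SUM(seats)=154, COUNT(*)=5, MIN(price)=174
  Tokyo: ids {2, 22, 24} → SUM(seats)=64, COUNT(*)=3, MIN(price)=154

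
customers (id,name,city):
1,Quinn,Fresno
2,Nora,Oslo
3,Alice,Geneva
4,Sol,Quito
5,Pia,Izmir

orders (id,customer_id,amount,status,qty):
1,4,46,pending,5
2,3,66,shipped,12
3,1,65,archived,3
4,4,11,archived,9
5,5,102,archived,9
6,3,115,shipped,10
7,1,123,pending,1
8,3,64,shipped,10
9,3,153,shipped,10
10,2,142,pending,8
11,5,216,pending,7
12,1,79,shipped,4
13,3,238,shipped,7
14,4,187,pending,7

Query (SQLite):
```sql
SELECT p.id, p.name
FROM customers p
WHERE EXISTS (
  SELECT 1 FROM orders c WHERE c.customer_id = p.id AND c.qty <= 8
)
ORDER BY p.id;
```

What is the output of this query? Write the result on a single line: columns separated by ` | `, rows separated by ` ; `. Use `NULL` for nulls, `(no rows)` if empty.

1 | Quinn ; 2 | Nora ; 3 | Alice ; 4 | Sol ; 5 | Pia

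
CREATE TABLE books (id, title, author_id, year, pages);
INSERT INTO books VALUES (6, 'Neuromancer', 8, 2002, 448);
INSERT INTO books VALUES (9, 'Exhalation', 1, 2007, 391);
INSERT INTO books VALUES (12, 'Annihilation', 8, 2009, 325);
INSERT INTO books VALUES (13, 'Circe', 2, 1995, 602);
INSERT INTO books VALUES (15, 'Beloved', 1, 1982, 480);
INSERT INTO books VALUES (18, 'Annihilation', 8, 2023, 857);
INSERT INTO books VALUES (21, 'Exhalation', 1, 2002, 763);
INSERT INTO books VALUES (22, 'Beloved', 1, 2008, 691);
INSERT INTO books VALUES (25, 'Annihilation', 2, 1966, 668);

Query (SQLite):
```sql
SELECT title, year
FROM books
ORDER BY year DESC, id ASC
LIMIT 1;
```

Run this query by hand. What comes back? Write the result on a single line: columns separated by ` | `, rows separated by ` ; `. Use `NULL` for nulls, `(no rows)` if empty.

Sort by year desc, tiebreak id asc: (2023, id=18), (2009, id=12), (2008, id=22), (2007, id=9) …. Take first 1.

Annihilation | 2023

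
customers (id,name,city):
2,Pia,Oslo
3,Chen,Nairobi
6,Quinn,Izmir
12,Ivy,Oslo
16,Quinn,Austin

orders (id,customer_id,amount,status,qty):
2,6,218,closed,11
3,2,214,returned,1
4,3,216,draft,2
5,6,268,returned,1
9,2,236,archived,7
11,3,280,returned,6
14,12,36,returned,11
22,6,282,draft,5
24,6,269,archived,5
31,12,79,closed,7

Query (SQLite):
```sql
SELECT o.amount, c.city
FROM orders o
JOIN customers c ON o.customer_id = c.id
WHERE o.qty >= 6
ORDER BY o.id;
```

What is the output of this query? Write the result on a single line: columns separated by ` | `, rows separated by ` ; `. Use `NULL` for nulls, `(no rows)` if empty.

Each orders row matches the customers row where customer_id = customers.id.
Then keep rows with o.qty >= 6.

218 | Izmir ; 236 | Oslo ; 280 | Nairobi ; 36 | Oslo ; 79 | Oslo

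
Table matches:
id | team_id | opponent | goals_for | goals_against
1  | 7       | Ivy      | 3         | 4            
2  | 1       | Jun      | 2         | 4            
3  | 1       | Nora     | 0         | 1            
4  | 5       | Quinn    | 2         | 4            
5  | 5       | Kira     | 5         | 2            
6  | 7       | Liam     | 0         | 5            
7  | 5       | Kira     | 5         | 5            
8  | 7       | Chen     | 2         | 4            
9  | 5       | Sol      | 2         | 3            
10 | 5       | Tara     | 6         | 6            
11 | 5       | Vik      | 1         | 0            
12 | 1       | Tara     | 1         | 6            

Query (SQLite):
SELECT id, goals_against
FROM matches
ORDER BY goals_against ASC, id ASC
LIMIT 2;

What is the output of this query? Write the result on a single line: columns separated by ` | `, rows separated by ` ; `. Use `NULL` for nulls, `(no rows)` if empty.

11 | 0 ; 3 | 1

Sort by goals_against asc, tiebreak id asc: (0, id=11), (1, id=3), (2, id=5), (3, id=9), (4, id=1) …. Take first 2.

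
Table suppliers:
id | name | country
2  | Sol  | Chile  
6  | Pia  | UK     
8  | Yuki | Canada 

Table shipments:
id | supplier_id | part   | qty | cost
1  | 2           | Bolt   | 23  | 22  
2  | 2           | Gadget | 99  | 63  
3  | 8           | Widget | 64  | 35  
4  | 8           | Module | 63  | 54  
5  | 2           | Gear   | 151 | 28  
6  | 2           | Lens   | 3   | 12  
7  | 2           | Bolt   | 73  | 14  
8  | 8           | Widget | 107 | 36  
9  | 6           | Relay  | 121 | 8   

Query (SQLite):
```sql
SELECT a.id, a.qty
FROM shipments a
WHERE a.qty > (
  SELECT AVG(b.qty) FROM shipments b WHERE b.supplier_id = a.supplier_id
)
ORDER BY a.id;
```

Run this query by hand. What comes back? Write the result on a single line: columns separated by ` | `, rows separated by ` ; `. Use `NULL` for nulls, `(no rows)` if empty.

For each shipments row a, compute AVG(qty) over rows sharing a.supplier_id.
Keep row a if a.qty > that per-group AVG.
  supplier_id=2: AVG(qty) = 69.8
  supplier_id=6: AVG(qty) = 121.0
  supplier_id=8: AVG(qty) = 78.0

2 | 99 ; 5 | 151 ; 7 | 73 ; 8 | 107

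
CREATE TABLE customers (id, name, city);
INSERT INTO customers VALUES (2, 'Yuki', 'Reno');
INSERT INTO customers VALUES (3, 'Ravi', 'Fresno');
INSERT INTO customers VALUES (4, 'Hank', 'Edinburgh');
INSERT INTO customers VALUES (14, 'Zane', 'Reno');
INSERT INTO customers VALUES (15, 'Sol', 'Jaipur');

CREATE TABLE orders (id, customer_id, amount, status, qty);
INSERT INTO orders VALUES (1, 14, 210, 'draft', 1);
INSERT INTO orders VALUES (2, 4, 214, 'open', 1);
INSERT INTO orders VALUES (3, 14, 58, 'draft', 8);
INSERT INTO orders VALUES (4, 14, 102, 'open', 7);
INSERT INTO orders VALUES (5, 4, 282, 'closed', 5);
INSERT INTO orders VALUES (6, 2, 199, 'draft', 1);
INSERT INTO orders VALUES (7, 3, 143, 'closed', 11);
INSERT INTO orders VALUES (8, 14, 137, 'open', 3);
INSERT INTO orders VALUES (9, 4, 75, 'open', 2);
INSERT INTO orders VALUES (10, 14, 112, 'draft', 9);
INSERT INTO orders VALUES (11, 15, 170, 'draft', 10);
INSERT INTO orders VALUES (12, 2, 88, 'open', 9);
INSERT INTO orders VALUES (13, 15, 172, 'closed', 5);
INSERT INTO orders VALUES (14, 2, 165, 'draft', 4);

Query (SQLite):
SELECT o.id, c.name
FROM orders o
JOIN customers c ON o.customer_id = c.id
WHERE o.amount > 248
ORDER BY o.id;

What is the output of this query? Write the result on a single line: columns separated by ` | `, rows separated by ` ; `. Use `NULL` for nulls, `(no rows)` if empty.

5 | Hank

Each orders row matches the customers row where customer_id = customers.id.
Then keep rows with o.amount > 248.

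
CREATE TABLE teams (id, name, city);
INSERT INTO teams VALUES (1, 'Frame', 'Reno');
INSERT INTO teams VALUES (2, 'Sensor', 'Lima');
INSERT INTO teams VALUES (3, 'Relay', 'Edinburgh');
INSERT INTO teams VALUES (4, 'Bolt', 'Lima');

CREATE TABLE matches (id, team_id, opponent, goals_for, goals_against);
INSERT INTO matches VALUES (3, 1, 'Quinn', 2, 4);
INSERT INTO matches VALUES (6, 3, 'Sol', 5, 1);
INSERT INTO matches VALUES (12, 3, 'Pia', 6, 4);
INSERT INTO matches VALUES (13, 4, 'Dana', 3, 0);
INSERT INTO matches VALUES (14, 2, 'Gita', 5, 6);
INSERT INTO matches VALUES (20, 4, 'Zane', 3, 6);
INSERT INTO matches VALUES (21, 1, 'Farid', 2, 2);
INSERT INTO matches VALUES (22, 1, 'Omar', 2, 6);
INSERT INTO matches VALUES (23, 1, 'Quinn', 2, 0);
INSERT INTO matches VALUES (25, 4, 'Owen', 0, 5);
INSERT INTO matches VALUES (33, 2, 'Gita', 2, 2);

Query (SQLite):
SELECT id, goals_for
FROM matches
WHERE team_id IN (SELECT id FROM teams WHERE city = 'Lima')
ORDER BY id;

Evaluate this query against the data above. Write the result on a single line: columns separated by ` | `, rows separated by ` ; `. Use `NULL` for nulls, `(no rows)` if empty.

13 | 3 ; 14 | 5 ; 20 | 3 ; 25 | 0 ; 33 | 2

Inner query: teams.id where city = 'Lima'.
Outer: keep matches rows whose team_id is in that set.
Inner query → {2, 4}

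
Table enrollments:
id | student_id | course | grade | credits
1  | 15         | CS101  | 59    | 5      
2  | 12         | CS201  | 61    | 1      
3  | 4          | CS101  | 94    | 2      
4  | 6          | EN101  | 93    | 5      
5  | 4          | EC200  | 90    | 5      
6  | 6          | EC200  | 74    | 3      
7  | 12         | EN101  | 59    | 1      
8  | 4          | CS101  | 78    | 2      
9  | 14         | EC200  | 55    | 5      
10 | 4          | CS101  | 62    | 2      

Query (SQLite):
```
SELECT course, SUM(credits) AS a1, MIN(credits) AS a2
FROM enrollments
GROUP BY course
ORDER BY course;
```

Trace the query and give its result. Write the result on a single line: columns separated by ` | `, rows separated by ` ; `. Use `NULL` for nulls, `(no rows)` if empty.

CS101 | 11 | 2 ; CS201 | 1 | 1 ; EC200 | 13 | 3 ; EN101 | 6 | 1

Group enrollments by course.
Per group compute: SUM(credits), MIN(credits).
  CS101: ids {1, 3, 8, 10} → SUM(credits)=11, MIN(credits)=2
  CS201: ids {2} → SUM(credits)=1, MIN(credits)=1
  EC200: ids {5, 6, 9} → SUM(credits)=13, MIN(credits)=3
  EN101: ids {4, 7} → SUM(credits)=6, MIN(credits)=1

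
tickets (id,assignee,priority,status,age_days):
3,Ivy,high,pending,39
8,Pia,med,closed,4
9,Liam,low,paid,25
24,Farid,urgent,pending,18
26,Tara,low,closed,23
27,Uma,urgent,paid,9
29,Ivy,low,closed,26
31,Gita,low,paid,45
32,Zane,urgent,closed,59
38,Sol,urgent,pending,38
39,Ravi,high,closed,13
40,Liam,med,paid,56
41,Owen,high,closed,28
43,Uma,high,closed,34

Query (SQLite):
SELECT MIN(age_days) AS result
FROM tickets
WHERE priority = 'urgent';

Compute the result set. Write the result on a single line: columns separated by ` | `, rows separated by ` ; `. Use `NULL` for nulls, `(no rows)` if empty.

Rows where priority='urgent' → age_days values: [18, 9, 59, 38].
MIN of non-NULL values = 9.

9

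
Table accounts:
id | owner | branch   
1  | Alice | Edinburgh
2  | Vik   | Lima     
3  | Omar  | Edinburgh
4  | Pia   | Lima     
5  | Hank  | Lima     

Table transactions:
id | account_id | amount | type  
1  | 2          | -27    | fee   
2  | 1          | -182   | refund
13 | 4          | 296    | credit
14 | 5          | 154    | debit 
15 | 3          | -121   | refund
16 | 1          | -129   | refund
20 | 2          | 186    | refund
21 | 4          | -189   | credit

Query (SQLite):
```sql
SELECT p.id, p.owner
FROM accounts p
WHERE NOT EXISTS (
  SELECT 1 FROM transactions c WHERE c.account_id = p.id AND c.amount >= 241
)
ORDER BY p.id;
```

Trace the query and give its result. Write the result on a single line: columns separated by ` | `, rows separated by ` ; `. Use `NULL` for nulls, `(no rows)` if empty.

1 | Alice ; 2 | Vik ; 3 | Omar ; 5 | Hank

For each accounts row, check whether any transactions with matching account_id has amount >= 241.
Keep rows where that is false.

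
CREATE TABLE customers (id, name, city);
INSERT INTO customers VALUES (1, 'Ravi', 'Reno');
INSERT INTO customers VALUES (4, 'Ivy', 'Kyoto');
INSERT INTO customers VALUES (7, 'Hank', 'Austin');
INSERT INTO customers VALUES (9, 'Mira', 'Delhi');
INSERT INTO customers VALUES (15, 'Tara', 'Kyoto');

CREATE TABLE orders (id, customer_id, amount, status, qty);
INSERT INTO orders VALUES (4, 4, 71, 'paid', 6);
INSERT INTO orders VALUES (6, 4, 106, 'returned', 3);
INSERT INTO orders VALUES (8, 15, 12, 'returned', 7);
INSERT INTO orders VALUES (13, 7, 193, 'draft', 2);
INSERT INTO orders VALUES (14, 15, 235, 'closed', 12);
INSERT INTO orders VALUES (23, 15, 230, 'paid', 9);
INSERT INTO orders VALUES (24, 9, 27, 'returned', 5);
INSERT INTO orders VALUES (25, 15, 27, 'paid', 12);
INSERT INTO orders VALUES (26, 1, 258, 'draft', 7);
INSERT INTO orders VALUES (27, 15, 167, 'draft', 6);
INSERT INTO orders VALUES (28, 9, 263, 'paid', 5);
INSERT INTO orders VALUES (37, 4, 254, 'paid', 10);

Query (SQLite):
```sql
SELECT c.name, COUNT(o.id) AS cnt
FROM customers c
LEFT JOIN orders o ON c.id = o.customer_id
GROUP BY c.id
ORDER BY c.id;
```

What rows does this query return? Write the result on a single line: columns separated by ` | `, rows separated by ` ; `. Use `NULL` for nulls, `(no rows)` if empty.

LEFT JOIN keeps every customers row; unmatched ones get NULL for orders columns.
Group by customers.id and compute COUNT(o.id). COUNT(col) of an all-NULL group is 0.
  1: ids {26} → COUNT(o.id)=1
  4: ids {4, 6, 37} → COUNT(o.id)=3
  7: ids {13} → COUNT(o.id)=1
  9: ids {24, 28} → COUNT(o.id)=2
  15: ids {8, 14, 23, 25, 27} → COUNT(o.id)=5

Ravi | 1 ; Ivy | 3 ; Hank | 1 ; Mira | 2 ; Tara | 5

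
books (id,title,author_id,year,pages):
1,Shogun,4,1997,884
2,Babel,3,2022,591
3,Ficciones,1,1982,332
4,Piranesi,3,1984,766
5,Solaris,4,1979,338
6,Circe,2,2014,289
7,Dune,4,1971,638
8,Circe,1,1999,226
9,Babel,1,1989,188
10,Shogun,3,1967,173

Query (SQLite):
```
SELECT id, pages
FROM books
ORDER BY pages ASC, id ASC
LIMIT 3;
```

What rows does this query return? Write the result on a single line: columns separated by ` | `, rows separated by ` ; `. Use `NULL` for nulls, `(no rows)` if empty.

10 | 173 ; 9 | 188 ; 8 | 226

Sort by pages asc, tiebreak id asc: (173, id=10), (188, id=9), (226, id=8), (289, id=6), (332, id=3), (338, id=5) …. Take first 3.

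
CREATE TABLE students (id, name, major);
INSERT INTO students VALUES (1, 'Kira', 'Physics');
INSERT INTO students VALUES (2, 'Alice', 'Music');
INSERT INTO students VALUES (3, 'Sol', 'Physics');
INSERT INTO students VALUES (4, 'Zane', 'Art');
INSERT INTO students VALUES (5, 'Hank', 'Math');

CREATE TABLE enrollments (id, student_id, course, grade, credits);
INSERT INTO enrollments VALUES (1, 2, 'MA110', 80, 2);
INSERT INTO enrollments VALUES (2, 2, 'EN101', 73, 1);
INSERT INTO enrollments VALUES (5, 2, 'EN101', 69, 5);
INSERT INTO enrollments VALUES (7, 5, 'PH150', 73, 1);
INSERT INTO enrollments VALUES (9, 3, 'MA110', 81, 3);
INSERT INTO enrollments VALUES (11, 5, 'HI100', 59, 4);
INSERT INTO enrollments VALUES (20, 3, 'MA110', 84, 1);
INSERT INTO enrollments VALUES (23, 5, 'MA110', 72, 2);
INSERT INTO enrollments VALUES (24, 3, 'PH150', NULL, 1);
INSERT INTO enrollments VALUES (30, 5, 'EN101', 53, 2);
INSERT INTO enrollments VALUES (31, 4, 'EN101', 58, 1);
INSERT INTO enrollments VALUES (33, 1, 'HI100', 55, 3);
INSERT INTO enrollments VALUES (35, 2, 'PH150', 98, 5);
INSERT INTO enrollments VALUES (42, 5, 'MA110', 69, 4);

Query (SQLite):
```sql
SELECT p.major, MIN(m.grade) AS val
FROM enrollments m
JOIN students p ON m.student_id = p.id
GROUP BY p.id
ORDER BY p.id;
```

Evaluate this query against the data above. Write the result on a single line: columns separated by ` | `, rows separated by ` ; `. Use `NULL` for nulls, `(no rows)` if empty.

Join each enrollments row to its students via student_id.
Group joined rows by students.id; compute MIN(m.grade) per group.
  1: ids {33} → MIN(m.grade)=55
  2: ids {1, 2, 5, 35} → MIN(m.grade)=69
  3: ids {9, 20, 24} → MIN(m.grade)=81
  4: ids {31} → MIN(m.grade)=58
  5: ids {7, 11, 23, 30, 42} → MIN(m.grade)=53

Physics | 55 ; Music | 69 ; Physics | 81 ; Art | 58 ; Math | 53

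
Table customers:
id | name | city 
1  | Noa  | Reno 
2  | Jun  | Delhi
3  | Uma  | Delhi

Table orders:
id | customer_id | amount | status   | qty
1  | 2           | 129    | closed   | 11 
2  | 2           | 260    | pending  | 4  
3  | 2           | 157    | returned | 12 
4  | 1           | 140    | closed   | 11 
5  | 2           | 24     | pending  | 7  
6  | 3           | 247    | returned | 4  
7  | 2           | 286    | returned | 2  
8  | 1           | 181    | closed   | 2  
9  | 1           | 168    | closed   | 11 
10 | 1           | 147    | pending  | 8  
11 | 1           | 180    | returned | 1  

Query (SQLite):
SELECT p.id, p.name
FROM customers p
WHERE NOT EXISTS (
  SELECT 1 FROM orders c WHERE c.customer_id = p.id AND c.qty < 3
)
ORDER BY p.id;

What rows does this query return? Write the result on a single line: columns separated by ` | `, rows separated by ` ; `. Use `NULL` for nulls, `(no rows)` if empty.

3 | Uma

For each customers row, check whether any orders with matching customer_id has qty < 3.
Keep rows where that is false.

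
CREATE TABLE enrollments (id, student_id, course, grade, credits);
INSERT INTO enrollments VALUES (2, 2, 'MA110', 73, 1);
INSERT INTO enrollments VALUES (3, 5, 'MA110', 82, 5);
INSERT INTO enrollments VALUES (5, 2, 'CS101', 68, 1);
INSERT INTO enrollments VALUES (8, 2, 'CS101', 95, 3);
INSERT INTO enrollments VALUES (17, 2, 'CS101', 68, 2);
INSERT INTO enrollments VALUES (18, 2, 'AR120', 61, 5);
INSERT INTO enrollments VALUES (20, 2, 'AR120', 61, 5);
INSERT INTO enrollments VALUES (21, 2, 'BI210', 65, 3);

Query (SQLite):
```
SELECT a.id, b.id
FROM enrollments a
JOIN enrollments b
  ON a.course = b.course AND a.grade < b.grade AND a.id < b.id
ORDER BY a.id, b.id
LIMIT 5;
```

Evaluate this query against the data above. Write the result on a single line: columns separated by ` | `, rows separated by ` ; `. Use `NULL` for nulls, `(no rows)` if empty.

2 | 3 ; 5 | 8

Pairs (a,b) with same course, a.grade < b.grade, a.id < b.id.
course groups: AR120:{18,20} BI210:{21} CS101:{5,8,17} MA110:{2,3}
Ordered by (a.id, b.id); first 5.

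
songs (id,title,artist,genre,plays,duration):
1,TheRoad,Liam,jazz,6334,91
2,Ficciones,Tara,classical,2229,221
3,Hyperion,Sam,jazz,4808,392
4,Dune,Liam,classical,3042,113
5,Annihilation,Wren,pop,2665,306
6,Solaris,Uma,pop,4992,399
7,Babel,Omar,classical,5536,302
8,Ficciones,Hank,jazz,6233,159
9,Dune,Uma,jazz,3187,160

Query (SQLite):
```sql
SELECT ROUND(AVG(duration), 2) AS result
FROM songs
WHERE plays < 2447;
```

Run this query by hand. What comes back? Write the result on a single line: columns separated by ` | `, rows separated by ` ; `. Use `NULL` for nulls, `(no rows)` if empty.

221

Rows where plays < 2447 → duration values: [221].
AVG = 221 / 1 (rounded to 2 dp).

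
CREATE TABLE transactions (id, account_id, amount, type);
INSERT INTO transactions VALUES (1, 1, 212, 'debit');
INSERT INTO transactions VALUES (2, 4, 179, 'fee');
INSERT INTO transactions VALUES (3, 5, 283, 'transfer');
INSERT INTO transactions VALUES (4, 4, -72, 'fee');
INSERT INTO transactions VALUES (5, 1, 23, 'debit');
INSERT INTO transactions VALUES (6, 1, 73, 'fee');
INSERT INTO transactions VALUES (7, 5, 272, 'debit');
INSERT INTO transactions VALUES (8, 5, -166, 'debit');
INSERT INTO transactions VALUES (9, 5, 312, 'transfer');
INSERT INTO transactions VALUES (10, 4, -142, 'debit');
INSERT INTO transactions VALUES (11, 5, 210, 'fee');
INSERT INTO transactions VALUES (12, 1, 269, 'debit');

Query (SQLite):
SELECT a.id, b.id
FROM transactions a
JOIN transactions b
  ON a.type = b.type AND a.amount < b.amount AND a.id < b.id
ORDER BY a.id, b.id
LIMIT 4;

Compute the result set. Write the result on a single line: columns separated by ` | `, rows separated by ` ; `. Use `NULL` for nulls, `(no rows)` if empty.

1 | 7 ; 1 | 12 ; 2 | 11 ; 3 | 9

Pairs (a,b) with same type, a.amount < b.amount, a.id < b.id.
type groups: debit:{1,5,7,8,10,12} fee:{2,4,6,11} transfer:{3,9}
Ordered by (a.id, b.id); first 4.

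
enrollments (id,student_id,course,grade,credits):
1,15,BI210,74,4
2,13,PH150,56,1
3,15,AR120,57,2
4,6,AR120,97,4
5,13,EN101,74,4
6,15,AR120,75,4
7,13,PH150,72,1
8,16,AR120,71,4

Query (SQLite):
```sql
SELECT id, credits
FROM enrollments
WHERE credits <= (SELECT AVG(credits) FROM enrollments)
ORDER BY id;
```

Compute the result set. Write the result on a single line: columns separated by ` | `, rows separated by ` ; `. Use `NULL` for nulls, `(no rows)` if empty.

Scalar subquery: AVG(credits) over all enrollments rows = 3.0.
Keep rows where credits <= that value.

2 | 1 ; 3 | 2 ; 7 | 1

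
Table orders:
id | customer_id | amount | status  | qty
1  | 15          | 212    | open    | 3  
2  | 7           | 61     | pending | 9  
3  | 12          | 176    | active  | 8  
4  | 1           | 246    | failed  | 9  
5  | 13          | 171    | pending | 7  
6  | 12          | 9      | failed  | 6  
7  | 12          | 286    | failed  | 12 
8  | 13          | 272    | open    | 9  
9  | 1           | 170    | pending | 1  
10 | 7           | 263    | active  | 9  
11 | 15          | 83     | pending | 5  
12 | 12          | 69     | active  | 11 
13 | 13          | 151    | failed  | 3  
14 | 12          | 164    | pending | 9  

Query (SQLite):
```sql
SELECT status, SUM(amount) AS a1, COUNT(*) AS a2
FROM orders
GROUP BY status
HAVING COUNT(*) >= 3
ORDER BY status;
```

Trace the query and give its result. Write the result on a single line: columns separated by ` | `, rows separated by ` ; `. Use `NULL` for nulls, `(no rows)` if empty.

Group orders by status.
Per group compute: SUM(amount), COUNT(*).
HAVING: drop groups with fewer than 3 rows.
  active: ids {3, 10, 12} → SUM(amount)=508, COUNT(*)=3
  failed: ids {4, 6, 7, 13} → SUM(amount)=692, COUNT(*)=4
  open: ids {1, 8} → SUM(amount)=484, COUNT(*)=2
  pending: ids {2, 5, 9, 11, 14} → SUM(amount)=649, COUNT(*)=5

active | 508 | 3 ; failed | 692 | 4 ; pending | 649 | 5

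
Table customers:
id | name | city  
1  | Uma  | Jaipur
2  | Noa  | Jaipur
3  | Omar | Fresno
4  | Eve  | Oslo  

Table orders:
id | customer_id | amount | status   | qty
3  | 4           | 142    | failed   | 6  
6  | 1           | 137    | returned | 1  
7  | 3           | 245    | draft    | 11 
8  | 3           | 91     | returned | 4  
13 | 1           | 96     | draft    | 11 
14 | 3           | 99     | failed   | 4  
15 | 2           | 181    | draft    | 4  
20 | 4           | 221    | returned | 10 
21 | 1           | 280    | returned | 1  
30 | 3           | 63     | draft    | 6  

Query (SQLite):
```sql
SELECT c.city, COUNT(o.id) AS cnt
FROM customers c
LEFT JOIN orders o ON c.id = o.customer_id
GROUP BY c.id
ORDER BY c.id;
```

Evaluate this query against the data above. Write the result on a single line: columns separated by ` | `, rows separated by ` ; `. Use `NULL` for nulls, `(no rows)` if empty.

Jaipur | 3 ; Jaipur | 1 ; Fresno | 4 ; Oslo | 2

LEFT JOIN keeps every customers row; unmatched ones get NULL for orders columns.
Group by customers.id and compute COUNT(o.id). COUNT(col) of an all-NULL group is 0.
  1: ids {6, 13, 21} → COUNT(o.id)=3
  2: ids {15} → COUNT(o.id)=1
  3: ids {7, 8, 14, 30} → COUNT(o.id)=4
  4: ids {3, 20} → COUNT(o.id)=2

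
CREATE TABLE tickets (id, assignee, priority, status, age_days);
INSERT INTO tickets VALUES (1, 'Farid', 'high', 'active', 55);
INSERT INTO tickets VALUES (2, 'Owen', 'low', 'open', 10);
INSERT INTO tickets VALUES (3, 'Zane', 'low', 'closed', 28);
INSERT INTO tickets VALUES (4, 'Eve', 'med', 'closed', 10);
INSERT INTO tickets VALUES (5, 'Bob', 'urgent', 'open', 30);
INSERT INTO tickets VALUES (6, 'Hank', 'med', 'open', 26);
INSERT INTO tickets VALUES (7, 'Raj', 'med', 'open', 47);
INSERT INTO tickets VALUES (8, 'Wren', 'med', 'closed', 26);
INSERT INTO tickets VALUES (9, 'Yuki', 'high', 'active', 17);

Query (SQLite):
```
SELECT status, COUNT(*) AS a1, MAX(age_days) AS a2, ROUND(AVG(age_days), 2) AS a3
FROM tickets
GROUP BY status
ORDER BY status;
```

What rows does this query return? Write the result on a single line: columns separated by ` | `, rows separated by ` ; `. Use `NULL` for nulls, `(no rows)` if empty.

active | 2 | 55 | 36 ; closed | 3 | 28 | 21.33 ; open | 4 | 47 | 28.25

Group tickets by status.
Per group compute: COUNT(*), MAX(age_days), ROUND(AVG(age_days), 2).
  active: ids {1, 9} → COUNT(*)=2, MAX(age_days)=55, ROUND(AVG(age_days), 2)=36
  closed: ids {3, 4, 8} → COUNT(*)=3, MAX(age_days)=28, ROUND(AVG(age_days), 2)=21.33
  open: ids {2, 5, 6, 7} → COUNT(*)=4, MAX(age_days)=47, ROUND(AVG(age_days), 2)=28.25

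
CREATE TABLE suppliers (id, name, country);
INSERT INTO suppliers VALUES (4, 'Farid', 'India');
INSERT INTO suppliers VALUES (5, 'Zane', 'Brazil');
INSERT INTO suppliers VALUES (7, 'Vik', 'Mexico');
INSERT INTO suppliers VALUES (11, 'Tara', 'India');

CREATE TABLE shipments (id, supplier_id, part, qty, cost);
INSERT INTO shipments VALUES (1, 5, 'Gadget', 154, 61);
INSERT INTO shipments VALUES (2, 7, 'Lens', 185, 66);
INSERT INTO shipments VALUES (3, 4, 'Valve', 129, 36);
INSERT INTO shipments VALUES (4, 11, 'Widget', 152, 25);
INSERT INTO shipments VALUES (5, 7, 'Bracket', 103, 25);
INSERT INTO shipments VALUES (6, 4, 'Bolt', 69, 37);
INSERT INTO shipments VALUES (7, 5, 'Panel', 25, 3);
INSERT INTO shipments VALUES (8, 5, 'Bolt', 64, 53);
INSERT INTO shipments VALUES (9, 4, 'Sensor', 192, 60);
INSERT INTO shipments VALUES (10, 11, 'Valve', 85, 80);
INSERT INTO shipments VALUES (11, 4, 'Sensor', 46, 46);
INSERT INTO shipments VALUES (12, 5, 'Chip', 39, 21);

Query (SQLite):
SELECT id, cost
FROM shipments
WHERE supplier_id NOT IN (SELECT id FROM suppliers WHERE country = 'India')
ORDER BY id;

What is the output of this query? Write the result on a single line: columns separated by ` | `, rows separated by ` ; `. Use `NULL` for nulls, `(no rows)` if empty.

1 | 61 ; 2 | 66 ; 5 | 25 ; 7 | 3 ; 8 | 53 ; 12 | 21

Inner query: suppliers.id where country = 'India'.
Outer: keep shipments rows whose supplier_id is not in that set.
Inner query → {4, 11}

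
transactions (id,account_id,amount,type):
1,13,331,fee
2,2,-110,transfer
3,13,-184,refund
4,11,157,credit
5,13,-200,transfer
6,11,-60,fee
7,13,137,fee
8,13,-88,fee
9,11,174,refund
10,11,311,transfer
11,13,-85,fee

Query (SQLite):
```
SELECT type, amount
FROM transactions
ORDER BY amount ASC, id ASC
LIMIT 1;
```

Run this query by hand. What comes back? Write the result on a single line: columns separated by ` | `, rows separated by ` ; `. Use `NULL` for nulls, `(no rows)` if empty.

Sort by amount asc, tiebreak id asc: (-200, id=5), (-184, id=3), (-110, id=2), (-88, id=8) …. Take first 1.

transfer | -200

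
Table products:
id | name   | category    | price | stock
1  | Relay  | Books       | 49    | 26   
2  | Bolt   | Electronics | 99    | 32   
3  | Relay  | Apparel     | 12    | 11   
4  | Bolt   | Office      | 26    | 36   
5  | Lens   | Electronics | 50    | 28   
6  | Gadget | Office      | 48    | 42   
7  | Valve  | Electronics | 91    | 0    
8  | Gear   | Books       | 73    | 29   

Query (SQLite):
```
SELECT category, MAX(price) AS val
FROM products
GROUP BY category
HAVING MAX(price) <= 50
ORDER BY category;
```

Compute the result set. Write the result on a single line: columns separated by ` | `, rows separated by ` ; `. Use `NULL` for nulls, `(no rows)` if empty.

Partition products by category; compute MAX(price) within each group.
HAVING: keep groups where MAX(price) <= 50.
  Apparel: ids {3} → MAX(price)=12
  Books: ids {1, 8} → MAX(price)=73
  Electronics: ids {2, 5, 7} → MAX(price)=99
  Office: ids {4, 6} → MAX(price)=48

Apparel | 12 ; Office | 48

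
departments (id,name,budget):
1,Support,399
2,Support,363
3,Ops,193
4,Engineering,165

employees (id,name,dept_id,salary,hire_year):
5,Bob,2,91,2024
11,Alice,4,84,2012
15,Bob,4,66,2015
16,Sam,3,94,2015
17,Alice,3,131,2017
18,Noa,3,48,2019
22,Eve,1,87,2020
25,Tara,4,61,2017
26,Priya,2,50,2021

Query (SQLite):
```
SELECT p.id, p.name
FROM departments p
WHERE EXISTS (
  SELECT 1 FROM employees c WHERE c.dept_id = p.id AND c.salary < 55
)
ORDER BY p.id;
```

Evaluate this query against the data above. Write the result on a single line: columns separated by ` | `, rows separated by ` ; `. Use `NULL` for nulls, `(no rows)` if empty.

For each departments row, check whether any employees with matching dept_id has salary < 55.
Keep rows where that is true.

2 | Support ; 3 | Ops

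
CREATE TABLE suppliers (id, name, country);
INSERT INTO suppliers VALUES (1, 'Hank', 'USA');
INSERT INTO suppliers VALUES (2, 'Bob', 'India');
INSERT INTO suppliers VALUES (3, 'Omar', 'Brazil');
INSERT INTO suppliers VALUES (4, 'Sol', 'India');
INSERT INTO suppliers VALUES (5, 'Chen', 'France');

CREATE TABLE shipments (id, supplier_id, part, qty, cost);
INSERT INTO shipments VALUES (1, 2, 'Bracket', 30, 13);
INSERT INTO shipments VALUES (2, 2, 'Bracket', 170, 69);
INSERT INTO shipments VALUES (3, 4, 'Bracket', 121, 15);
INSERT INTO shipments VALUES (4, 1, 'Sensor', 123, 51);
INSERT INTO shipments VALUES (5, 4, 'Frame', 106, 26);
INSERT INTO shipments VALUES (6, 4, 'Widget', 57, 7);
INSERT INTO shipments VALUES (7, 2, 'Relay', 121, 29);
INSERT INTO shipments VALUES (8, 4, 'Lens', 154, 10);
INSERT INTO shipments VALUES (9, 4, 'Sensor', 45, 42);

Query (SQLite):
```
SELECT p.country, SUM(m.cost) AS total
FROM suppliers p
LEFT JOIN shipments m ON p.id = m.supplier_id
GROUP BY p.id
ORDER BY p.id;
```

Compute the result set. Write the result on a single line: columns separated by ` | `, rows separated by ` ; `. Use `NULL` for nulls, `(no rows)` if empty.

USA | 51 ; India | 111 ; Brazil | NULL ; India | 100 ; France | NULL

LEFT JOIN keeps every suppliers row; unmatched ones get NULL for shipments columns.
Group by suppliers.id and compute SUM(m.cost). SUM over an all-NULL group is NULL.
  1: ids {4} → SUM(m.cost)=51
  2: ids {1, 2, 7} → SUM(m.cost)=111
  3: ids {—} → SUM(m.cost)=NULL
  4: ids {3, 5, 6, 8, 9} → SUM(m.cost)=100
  5: ids {—} → SUM(m.cost)=NULL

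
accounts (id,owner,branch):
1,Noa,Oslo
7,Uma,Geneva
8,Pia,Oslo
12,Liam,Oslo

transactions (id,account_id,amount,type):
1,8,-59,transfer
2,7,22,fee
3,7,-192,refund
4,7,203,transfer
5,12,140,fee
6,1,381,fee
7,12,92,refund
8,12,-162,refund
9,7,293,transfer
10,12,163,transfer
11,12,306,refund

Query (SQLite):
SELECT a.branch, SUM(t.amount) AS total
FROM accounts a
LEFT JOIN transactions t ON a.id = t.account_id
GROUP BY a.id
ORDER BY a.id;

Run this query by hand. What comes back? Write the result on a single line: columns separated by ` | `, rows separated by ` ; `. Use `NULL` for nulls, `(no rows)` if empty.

Oslo | 381 ; Geneva | 326 ; Oslo | -59 ; Oslo | 539

LEFT JOIN keeps every accounts row; unmatched ones get NULL for transactions columns.
Group by accounts.id and compute SUM(t.amount). SUM over an all-NULL group is NULL.
  1: ids {6} → SUM(t.amount)=381
  7: ids {2, 3, 4, 9} → SUM(t.amount)=326
  8: ids {1} → SUM(t.amount)=-59
  12: ids {5, 7, 8, 10, 11} → SUM(t.amount)=539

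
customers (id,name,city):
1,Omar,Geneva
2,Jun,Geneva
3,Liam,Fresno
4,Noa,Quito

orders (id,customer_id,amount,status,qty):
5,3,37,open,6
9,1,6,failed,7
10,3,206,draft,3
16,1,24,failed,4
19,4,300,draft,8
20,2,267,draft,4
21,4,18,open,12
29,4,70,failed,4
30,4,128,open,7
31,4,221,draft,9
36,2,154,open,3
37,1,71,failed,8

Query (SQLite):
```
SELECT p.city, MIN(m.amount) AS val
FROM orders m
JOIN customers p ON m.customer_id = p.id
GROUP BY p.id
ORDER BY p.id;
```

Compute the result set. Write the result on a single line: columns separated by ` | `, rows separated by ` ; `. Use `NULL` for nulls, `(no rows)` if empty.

Join each orders row to its customers via customer_id.
Group joined rows by customers.id; compute MIN(m.amount) per group.
  1: ids {9, 16, 37} → MIN(m.amount)=6
  2: ids {20, 36} → MIN(m.amount)=154
  3: ids {5, 10} → MIN(m.amount)=37
  4: ids {19, 21, 29, 30, 31} → MIN(m.amount)=18

Geneva | 6 ; Geneva | 154 ; Fresno | 37 ; Quito | 18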